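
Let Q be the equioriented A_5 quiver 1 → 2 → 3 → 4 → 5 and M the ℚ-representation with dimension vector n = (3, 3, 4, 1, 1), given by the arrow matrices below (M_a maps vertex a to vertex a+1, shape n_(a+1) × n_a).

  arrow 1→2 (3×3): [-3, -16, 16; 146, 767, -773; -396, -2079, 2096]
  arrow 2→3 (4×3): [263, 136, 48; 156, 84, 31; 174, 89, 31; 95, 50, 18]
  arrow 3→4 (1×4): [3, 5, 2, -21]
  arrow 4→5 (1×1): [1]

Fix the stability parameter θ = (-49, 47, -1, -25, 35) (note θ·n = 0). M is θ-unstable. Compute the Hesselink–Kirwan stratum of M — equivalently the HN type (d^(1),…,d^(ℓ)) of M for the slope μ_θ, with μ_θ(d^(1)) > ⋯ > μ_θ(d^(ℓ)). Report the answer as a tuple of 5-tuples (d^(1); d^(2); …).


Via rank(M_{q-1}∘⋯∘M_p): M ≅ I[1,3]^2, I[1,5], I[3,3].
μ_θ-semistable layers: μ^(1)=35; μ^(2)=23; μ^(3)=7; μ^(4)=-1; μ^(5)=-49

((0, 0, 0, 0, 1); (0, 2, 2, 0, 0); (0, 1, 1, 1, 0); (0, 0, 1, 0, 0); (3, 0, 0, 0, 0))


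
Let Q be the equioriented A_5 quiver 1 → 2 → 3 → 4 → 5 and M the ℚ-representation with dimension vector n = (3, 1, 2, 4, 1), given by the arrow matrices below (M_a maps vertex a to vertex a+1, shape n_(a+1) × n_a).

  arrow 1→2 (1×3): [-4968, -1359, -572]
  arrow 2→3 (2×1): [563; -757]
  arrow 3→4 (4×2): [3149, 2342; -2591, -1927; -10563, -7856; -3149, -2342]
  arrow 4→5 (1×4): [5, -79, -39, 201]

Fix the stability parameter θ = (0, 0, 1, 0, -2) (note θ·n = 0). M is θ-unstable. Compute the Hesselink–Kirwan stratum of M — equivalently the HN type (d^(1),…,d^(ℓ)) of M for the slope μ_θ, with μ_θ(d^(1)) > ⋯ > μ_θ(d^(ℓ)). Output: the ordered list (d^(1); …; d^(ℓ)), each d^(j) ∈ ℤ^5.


Interval decomposition of M: I[1,1]^2, I[1,5], I[3,4], I[4,4]^2.
HN type (ℓ=3): μ^(1)=1/2; μ^(2)=0; μ^(3)=-1/5

((0, 0, 1, 1, 0); (2, 0, 0, 2, 0); (1, 1, 1, 1, 1))


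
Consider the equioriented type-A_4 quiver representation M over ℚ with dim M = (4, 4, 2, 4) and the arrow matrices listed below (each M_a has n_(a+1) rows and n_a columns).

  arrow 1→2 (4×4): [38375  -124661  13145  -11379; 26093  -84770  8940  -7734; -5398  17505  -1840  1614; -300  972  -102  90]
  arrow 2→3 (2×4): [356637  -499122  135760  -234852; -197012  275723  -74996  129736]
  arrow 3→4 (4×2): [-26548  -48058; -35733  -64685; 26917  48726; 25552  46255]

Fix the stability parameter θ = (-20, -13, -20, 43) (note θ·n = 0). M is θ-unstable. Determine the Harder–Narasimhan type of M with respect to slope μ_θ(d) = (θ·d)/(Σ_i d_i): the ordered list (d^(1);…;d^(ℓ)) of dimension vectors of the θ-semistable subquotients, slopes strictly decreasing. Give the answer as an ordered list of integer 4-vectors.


Interval decomposition of M: I[1,1], I[1,2], I[1,4]^2, I[2,2], I[4,4]^2.
HN type (ℓ=4): μ^(1)=43; μ^(2)=-13; μ^(3)=-33/2; μ^(4)=-20

((0, 0, 0, 4); (0, 2, 0, 0); (0, 2, 2, 0); (4, 0, 0, 0))


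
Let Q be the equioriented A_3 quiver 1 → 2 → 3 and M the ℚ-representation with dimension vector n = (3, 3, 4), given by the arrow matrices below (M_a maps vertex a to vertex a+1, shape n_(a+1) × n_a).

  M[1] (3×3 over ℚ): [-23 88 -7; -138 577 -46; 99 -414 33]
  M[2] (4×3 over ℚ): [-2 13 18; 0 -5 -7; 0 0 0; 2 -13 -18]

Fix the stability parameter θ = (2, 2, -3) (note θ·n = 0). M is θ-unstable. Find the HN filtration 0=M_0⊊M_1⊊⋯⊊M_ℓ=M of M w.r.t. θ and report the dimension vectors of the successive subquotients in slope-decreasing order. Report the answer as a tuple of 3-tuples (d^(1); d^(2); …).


Via rank(M_{q-1}∘⋯∘M_p): M ≅ I[1,2], I[1,3]^2, I[3,3]^2.
μ_θ-semistable layers: μ^(1)=2; μ^(2)=1/3; μ^(3)=-3

((1, 1, 0); (2, 2, 2); (0, 0, 2))


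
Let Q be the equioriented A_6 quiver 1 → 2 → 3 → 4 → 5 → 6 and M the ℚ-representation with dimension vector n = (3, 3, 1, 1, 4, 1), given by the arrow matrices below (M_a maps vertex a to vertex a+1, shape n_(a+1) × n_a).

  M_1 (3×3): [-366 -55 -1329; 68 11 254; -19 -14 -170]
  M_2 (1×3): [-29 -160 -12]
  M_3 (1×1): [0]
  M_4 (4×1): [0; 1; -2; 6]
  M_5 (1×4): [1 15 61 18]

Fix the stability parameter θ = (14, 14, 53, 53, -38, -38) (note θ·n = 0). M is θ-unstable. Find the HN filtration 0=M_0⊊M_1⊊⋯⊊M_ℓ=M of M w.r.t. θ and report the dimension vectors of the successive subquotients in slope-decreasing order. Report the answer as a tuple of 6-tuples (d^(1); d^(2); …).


Interval decomposition of M: I[1,2]^2, I[1,3], I[4,6], I[5,5]^3.
HN type (ℓ=4): μ^(1)=53; μ^(2)=14; μ^(3)=-23/3; μ^(4)=-38

((0, 0, 1, 0, 0, 0); (3, 3, 0, 0, 0, 0); (0, 0, 0, 1, 1, 1); (0, 0, 0, 0, 3, 0))


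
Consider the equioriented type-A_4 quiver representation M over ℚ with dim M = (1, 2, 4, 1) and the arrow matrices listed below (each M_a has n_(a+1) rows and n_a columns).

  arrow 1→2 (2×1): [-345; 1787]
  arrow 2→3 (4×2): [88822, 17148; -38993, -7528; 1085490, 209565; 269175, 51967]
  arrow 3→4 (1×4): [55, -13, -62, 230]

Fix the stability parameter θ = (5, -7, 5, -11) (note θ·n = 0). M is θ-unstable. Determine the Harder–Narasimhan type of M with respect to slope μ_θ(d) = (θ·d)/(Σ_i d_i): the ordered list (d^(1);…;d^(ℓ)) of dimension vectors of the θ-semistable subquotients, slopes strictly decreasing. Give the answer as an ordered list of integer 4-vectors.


Barcode: M ≅ I[1,4], I[2,3], I[3,3]^2. HN layers by μ_θ (3 steps, strictly decreasing):
  μ^(1)=5; μ^(2)=-2; μ^(3)=-7

((0, 0, 3, 0); (1, 1, 1, 1); (0, 1, 0, 0))


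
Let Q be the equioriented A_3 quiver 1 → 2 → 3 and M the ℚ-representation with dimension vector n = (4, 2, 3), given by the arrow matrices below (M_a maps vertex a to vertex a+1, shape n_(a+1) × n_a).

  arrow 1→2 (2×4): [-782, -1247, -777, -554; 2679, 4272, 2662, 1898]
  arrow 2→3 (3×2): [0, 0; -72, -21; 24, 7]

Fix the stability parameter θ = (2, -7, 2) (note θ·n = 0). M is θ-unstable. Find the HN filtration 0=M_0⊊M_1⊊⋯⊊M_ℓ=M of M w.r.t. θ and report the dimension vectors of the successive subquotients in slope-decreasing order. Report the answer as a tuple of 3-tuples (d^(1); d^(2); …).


Interval decomposition of M: I[1,1]^2, I[1,2], I[1,3], I[3,3]^2.
HN type (ℓ=2): μ^(1)=2; μ^(2)=-5/2

((2, 0, 3); (2, 2, 0))


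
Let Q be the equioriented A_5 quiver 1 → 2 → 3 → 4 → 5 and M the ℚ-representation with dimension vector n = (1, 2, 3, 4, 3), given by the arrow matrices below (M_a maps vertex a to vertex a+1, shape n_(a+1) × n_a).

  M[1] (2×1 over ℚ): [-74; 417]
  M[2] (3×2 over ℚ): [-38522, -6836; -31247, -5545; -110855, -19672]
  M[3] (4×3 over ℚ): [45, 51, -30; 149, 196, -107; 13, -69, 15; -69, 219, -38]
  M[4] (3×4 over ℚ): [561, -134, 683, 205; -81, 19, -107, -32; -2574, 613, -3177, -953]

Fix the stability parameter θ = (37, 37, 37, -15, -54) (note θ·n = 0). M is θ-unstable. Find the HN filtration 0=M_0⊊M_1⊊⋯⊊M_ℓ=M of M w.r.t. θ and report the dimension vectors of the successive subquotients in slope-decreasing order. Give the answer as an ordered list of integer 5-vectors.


Barcode: M ≅ I[1,5], I[2,5], I[3,4], I[4,5]. HN layers by μ_θ (4 steps, strictly decreasing):
  μ^(1)=11; μ^(2)=42/5; μ^(3)=5/4; μ^(4)=-69/2

((0, 0, 1, 1, 0); (1, 1, 1, 1, 1); (0, 1, 1, 1, 1); (0, 0, 0, 1, 1))


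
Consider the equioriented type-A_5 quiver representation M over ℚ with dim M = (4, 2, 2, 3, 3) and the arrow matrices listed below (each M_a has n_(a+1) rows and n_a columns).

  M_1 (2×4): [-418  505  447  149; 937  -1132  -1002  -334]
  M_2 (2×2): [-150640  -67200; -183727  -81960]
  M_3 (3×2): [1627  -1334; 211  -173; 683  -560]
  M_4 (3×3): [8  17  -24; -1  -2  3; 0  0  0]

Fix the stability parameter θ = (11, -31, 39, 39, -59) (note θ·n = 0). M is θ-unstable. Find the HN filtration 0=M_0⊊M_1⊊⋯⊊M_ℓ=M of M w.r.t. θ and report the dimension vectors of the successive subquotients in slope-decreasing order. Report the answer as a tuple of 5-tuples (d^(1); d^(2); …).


Via rank(M_{q-1}∘⋯∘M_p): M ≅ I[1,1]^2, I[1,2], I[1,5], I[3,4], I[4,5], I[5,5].
μ_θ-semistable layers: μ^(1)=39; μ^(2)=11; μ^(3)=19/3; μ^(4)=-10; μ^(5)=-59

((0, 0, 1, 1, 0); (2, 0, 0, 0, 0); (0, 0, 1, 1, 1); (2, 2, 0, 1, 1); (0, 0, 0, 0, 1))


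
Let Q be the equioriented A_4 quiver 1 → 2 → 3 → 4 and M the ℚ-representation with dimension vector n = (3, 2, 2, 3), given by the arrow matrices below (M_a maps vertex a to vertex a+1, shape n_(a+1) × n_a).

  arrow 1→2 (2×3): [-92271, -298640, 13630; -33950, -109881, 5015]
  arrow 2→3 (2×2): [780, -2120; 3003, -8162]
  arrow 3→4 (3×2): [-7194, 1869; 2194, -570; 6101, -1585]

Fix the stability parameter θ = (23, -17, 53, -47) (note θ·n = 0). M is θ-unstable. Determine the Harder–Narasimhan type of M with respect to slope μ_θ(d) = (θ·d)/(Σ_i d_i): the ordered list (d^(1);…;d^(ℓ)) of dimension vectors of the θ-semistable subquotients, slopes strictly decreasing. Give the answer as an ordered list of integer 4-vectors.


Interval decomposition of M: I[1,1], I[1,2], I[1,4], I[3,4], I[4,4].
HN type (ℓ=3): μ^(1)=23; μ^(2)=3; μ^(3)=-47

((1, 0, 0, 0); (2, 2, 2, 2); (0, 0, 0, 1))


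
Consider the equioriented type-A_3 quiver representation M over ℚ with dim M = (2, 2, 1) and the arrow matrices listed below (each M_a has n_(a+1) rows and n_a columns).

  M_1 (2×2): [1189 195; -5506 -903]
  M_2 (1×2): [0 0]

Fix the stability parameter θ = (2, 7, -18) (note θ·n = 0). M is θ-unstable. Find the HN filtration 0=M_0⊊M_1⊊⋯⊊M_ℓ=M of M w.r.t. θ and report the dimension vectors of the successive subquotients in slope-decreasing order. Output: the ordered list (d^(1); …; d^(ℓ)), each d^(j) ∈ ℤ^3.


Interval decomposition of M: I[1,2]^2, I[3,3].
HN type (ℓ=3): μ^(1)=7; μ^(2)=2; μ^(3)=-18

((0, 2, 0); (2, 0, 0); (0, 0, 1))


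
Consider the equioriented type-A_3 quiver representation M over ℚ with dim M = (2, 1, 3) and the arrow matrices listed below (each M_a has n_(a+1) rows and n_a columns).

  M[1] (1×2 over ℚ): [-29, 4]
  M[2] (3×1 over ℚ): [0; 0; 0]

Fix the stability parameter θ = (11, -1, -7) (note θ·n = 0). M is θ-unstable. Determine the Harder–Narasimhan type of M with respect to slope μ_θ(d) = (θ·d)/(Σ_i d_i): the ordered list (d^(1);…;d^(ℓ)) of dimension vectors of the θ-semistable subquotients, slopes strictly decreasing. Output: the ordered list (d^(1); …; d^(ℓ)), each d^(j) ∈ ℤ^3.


Barcode: M ≅ I[1,1], I[1,2], I[3,3]^3. HN layers by μ_θ (3 steps, strictly decreasing):
  μ^(1)=11; μ^(2)=5; μ^(3)=-7

((1, 0, 0); (1, 1, 0); (0, 0, 3))


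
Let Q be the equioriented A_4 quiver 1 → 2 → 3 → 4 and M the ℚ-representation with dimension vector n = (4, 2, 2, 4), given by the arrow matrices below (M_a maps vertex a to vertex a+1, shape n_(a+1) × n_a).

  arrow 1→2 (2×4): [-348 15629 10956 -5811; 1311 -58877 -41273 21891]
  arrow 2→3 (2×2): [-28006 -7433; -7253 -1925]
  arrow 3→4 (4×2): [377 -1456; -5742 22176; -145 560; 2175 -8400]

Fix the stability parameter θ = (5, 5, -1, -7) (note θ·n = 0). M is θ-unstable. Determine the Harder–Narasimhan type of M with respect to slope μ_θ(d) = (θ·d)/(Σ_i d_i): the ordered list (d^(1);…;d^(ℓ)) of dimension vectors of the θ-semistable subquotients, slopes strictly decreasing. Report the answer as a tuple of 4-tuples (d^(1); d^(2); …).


Via rank(M_{q-1}∘⋯∘M_p): M ≅ I[1,1]^2, I[1,3], I[1,4], I[4,4]^3.
μ_θ-semistable layers: μ^(1)=5; μ^(2)=3; μ^(3)=1/2; μ^(4)=-7

((2, 0, 0, 0); (1, 1, 1, 0); (1, 1, 1, 1); (0, 0, 0, 3))


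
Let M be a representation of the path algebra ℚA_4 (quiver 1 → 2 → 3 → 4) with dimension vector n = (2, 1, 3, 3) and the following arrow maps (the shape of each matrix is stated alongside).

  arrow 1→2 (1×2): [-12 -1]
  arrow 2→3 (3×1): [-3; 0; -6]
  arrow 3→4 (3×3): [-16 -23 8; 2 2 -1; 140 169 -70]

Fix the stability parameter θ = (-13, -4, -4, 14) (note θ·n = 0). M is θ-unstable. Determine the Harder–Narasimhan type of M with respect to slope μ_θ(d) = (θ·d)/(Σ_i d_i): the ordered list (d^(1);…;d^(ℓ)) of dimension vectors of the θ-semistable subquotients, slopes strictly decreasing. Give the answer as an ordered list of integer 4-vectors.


Via rank(M_{q-1}∘⋯∘M_p): M ≅ I[1,1], I[1,3], I[3,4]^2, I[4,4].
μ_θ-semistable layers: μ^(1)=14; μ^(2)=-4; μ^(3)=-13

((0, 0, 0, 3); (0, 1, 3, 0); (2, 0, 0, 0))


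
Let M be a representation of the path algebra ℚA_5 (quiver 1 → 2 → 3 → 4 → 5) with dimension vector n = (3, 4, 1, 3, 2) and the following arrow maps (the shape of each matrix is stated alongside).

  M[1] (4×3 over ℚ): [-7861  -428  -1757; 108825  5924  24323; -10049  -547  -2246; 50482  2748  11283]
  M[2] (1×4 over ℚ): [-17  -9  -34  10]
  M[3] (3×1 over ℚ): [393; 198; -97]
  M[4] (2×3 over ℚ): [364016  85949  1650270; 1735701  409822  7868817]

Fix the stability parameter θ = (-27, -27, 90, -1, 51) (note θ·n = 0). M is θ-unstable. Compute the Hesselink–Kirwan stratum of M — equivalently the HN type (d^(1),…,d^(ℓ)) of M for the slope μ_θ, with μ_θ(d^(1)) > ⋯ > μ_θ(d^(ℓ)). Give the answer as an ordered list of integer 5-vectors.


Barcode: M ≅ I[1,2]^2, I[1,4], I[2,2], I[4,5]^2. HN layers by μ_θ (4 steps, strictly decreasing):
  μ^(1)=51; μ^(2)=89/2; μ^(3)=-1; μ^(4)=-27

((0, 0, 0, 0, 2); (0, 0, 1, 1, 0); (0, 0, 0, 2, 0); (3, 4, 0, 0, 0))


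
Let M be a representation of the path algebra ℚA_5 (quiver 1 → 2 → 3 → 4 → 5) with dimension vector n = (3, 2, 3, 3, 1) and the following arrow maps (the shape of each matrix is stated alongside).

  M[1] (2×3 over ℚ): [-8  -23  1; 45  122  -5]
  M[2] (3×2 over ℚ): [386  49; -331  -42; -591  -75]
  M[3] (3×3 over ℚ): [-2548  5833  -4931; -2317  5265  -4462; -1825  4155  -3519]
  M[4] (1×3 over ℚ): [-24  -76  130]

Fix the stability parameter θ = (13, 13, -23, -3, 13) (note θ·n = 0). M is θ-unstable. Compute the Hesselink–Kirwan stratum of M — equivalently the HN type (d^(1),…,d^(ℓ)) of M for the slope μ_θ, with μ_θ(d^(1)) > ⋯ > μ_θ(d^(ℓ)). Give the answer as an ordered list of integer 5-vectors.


Barcode: M ≅ I[1,1], I[1,4]^2, I[3,5]. HN layers by μ_θ (4 steps, strictly decreasing):
  μ^(1)=13; μ^(2)=0; μ^(3)=-3; μ^(4)=-23

((1, 0, 0, 0, 1); (2, 2, 2, 2, 0); (0, 0, 0, 1, 0); (0, 0, 1, 0, 0))


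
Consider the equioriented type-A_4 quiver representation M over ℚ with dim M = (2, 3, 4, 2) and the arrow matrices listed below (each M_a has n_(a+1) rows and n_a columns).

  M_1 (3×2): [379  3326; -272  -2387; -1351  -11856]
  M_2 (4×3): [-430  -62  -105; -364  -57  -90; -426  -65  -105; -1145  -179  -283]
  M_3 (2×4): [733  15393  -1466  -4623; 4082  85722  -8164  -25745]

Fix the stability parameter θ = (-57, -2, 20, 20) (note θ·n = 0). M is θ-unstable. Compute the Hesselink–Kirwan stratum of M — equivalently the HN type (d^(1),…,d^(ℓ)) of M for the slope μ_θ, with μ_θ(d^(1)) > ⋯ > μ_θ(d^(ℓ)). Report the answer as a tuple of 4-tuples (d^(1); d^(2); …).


Via rank(M_{q-1}∘⋯∘M_p): M ≅ I[1,4]^2, I[2,3], I[3,3].
μ_θ-semistable layers: μ^(1)=20; μ^(2)=-2; μ^(3)=-57

((0, 0, 4, 2); (0, 3, 0, 0); (2, 0, 0, 0))


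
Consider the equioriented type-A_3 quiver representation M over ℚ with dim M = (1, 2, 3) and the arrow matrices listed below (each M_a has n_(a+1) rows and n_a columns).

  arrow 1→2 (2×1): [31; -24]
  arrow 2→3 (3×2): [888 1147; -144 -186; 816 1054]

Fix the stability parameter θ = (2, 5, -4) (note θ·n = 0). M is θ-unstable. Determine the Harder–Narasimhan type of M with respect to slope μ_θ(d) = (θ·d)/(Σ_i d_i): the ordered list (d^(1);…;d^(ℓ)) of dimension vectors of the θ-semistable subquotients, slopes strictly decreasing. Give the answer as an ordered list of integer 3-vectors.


Barcode: M ≅ I[1,2], I[2,3], I[3,3]^2. HN layers by μ_θ (4 steps, strictly decreasing):
  μ^(1)=5; μ^(2)=2; μ^(3)=1/2; μ^(4)=-4

((0, 1, 0); (1, 0, 0); (0, 1, 1); (0, 0, 2))


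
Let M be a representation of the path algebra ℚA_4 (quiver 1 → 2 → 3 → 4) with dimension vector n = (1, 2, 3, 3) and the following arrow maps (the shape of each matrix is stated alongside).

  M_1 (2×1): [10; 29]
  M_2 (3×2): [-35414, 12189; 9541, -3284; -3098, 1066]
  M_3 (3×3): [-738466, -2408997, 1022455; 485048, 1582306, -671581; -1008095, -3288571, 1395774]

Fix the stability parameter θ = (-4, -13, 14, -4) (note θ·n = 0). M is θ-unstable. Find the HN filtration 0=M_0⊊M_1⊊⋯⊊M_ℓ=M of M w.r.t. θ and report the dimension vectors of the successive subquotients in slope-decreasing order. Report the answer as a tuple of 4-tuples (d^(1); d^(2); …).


Via rank(M_{q-1}∘⋯∘M_p): M ≅ I[1,4], I[2,4], I[3,4].
μ_θ-semistable layers: μ^(1)=5; μ^(2)=-17/2; μ^(3)=-13

((0, 0, 3, 3); (1, 1, 0, 0); (0, 1, 0, 0))


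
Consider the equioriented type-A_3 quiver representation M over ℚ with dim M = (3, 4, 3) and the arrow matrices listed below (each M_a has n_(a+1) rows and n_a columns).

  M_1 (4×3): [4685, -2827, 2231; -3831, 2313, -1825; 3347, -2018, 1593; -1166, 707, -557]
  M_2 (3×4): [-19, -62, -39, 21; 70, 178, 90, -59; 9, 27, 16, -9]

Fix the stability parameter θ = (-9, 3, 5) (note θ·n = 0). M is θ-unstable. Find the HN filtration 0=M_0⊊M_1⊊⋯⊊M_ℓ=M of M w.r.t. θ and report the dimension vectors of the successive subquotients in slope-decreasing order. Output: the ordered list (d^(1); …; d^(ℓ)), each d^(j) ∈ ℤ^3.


Interval decomposition of M: I[1,3]^3, I[2,2].
HN type (ℓ=3): μ^(1)=5; μ^(2)=3; μ^(3)=-9

((0, 0, 3); (0, 4, 0); (3, 0, 0))


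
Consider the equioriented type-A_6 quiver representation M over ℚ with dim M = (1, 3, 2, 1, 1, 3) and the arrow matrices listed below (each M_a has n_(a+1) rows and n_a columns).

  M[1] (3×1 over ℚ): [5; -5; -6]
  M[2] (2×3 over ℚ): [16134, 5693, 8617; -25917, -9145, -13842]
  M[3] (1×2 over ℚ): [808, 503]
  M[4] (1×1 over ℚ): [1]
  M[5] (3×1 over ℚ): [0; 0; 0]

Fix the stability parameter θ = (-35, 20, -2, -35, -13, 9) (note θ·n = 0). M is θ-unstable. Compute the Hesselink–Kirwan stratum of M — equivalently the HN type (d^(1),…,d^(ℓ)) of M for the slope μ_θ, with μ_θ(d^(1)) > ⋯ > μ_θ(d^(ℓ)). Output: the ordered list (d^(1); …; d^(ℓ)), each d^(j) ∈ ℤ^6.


Barcode: M ≅ I[1,3], I[2,2], I[2,5], I[6,6]^3. HN layers by μ_θ (4 steps, strictly decreasing):
  μ^(1)=20; μ^(2)=9; μ^(3)=-15/2; μ^(4)=-35

((0, 1, 0, 0, 0, 0); (0, 1, 1, 0, 0, 3); (0, 1, 1, 1, 1, 0); (1, 0, 0, 0, 0, 0))


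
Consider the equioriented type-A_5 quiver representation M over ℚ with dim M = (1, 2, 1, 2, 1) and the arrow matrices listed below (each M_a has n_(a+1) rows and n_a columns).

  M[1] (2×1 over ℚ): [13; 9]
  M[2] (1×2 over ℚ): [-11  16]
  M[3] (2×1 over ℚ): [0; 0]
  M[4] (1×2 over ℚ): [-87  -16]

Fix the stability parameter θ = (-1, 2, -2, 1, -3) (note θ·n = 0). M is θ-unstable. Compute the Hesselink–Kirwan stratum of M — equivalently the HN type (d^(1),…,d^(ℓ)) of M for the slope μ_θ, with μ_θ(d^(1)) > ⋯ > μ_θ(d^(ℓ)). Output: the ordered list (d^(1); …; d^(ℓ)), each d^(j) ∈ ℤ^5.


Interval decomposition of M: I[1,3], I[2,2], I[4,4], I[4,5].
HN type (ℓ=4): μ^(1)=2; μ^(2)=1; μ^(3)=0; μ^(4)=-1

((0, 1, 0, 0, 0); (0, 0, 0, 1, 0); (0, 1, 1, 0, 0); (1, 0, 0, 1, 1))


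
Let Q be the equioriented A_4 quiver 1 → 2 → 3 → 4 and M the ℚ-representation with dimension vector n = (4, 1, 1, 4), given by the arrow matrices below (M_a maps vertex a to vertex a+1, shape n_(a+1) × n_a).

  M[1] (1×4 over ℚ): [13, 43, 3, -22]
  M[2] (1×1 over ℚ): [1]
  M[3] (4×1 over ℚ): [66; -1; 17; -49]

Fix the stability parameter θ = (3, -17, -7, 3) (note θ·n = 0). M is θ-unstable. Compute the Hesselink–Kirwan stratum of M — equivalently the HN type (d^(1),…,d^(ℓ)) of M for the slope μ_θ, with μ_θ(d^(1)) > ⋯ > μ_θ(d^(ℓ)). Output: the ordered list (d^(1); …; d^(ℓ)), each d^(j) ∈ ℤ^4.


Via rank(M_{q-1}∘⋯∘M_p): M ≅ I[1,1]^3, I[1,4], I[4,4]^3.
μ_θ-semistable layers: μ^(1)=3; μ^(2)=-7

((3, 0, 0, 4); (1, 1, 1, 0))


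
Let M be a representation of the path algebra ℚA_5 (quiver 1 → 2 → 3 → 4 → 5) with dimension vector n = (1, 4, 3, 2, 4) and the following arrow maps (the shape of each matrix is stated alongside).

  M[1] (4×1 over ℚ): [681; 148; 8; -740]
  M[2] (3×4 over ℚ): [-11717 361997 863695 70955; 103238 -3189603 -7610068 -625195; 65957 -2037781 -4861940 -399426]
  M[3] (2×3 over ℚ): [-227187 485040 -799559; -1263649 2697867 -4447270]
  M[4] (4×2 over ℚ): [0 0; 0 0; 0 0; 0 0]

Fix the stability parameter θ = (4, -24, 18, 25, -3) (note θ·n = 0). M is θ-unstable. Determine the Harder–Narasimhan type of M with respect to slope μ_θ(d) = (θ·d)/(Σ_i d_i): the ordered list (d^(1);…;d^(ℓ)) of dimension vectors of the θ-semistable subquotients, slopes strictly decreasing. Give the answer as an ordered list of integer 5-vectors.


Interval decomposition of M: I[1,4], I[2,2], I[2,3], I[2,4], I[5,5]^4.
HN type (ℓ=5): μ^(1)=25; μ^(2)=18; μ^(3)=-3; μ^(4)=-10; μ^(5)=-24

((0, 0, 0, 2, 0); (0, 0, 3, 0, 0); (0, 0, 0, 0, 4); (1, 1, 0, 0, 0); (0, 3, 0, 0, 0))


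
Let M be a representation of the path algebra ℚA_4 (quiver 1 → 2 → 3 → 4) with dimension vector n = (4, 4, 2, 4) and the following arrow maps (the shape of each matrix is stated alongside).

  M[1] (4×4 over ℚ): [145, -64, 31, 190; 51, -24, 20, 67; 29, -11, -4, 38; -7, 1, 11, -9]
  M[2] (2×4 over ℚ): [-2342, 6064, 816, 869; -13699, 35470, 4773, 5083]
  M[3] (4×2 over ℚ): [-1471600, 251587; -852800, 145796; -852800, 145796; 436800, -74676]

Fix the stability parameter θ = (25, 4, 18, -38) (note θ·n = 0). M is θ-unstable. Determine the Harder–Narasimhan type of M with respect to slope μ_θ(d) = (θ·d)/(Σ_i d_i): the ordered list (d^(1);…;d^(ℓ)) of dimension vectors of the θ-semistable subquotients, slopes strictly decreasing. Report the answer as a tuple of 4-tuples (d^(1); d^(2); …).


Interval decomposition of M: I[1,1], I[1,2], I[1,3], I[1,4], I[2,2], I[4,4]^3.
HN type (ℓ=6): μ^(1)=25; μ^(2)=18; μ^(3)=29/2; μ^(4)=4; μ^(5)=9/4; μ^(6)=-38

((1, 0, 0, 0); (0, 0, 1, 0); (2, 2, 0, 0); (0, 1, 0, 0); (1, 1, 1, 1); (0, 0, 0, 3))


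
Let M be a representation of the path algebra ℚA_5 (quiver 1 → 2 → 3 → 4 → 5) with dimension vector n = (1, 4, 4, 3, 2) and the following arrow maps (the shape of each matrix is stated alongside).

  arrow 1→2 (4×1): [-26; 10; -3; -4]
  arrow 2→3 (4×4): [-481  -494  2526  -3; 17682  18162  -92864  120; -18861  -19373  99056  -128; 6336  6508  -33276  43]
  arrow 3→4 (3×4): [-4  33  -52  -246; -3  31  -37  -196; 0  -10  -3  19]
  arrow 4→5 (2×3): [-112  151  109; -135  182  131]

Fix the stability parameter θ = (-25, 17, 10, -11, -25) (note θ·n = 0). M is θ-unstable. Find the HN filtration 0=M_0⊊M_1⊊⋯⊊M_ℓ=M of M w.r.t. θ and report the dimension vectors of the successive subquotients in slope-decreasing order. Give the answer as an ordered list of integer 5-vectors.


Barcode: M ≅ I[1,2], I[2,3], I[2,5]^2, I[3,4]. HN layers by μ_θ (5 steps, strictly decreasing):
  μ^(1)=17; μ^(2)=27/2; μ^(3)=-1/2; μ^(4)=-9/4; μ^(5)=-25

((0, 1, 0, 0, 0); (0, 1, 1, 0, 0); (0, 0, 1, 1, 0); (0, 2, 2, 2, 2); (1, 0, 0, 0, 0))


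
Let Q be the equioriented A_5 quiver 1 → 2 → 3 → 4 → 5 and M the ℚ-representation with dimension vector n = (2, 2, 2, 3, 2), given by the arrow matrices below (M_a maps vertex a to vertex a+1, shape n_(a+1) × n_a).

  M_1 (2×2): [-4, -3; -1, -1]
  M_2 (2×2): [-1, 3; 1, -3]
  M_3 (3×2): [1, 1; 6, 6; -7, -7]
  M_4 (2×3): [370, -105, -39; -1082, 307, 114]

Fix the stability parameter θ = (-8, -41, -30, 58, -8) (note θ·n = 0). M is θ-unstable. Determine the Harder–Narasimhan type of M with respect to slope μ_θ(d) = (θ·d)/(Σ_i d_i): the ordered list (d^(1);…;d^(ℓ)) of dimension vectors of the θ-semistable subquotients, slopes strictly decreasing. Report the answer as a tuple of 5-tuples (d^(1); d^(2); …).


Via rank(M_{q-1}∘⋯∘M_p): M ≅ I[1,2], I[1,3], I[3,5], I[4,4], I[4,5].
μ_θ-semistable layers: μ^(1)=58; μ^(2)=25; μ^(3)=-49/2; μ^(4)=-79/3; μ^(5)=-30

((0, 0, 0, 1, 0); (0, 0, 0, 2, 2); (1, 1, 0, 0, 0); (1, 1, 1, 0, 0); (0, 0, 1, 0, 0))


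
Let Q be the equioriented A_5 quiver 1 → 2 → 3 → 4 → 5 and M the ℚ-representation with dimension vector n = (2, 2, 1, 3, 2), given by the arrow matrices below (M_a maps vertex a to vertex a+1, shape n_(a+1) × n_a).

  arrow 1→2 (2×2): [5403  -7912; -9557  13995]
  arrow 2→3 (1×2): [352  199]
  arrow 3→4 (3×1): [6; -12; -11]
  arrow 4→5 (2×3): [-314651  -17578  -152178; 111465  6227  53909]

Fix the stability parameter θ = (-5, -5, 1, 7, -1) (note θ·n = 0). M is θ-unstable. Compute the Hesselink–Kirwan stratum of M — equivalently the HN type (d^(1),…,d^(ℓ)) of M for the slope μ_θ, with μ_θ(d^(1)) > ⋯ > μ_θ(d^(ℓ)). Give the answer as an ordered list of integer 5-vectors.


Interval decomposition of M: I[1,2], I[1,5], I[4,4], I[4,5].
HN type (ℓ=4): μ^(1)=7; μ^(2)=3; μ^(3)=1; μ^(4)=-5

((0, 0, 0, 1, 0); (0, 0, 0, 2, 2); (0, 0, 1, 0, 0); (2, 2, 0, 0, 0))


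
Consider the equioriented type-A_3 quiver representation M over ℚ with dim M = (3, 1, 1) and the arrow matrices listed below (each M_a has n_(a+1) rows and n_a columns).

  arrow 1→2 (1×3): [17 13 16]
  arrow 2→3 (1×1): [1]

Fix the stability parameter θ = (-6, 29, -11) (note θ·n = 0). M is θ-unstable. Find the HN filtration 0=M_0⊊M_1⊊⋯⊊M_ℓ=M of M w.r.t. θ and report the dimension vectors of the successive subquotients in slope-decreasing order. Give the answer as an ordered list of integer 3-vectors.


Via rank(M_{q-1}∘⋯∘M_p): M ≅ I[1,1]^2, I[1,3].
μ_θ-semistable layers: μ^(1)=9; μ^(2)=-6

((0, 1, 1); (3, 0, 0))


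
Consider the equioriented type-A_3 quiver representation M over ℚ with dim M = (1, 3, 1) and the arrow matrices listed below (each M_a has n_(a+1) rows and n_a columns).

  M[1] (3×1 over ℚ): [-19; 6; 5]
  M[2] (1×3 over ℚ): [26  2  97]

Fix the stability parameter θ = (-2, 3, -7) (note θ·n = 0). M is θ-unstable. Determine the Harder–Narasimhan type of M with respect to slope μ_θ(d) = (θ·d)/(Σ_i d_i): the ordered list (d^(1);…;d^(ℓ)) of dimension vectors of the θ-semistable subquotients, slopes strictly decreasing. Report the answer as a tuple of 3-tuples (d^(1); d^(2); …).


Barcode: M ≅ I[1,3], I[2,2]^2. HN layers by μ_θ (2 steps, strictly decreasing):
  μ^(1)=3; μ^(2)=-2

((0, 2, 0); (1, 1, 1))


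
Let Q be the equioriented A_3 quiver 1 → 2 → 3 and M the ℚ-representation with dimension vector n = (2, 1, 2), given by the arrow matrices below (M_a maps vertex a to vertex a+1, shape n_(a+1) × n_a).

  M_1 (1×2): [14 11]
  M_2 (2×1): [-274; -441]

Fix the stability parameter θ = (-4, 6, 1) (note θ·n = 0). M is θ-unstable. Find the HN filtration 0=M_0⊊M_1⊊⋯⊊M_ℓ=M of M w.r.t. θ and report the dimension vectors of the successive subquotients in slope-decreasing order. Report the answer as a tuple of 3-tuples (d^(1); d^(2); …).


Barcode: M ≅ I[1,1], I[1,3], I[3,3]. HN layers by μ_θ (3 steps, strictly decreasing):
  μ^(1)=7/2; μ^(2)=1; μ^(3)=-4

((0, 1, 1); (0, 0, 1); (2, 0, 0))


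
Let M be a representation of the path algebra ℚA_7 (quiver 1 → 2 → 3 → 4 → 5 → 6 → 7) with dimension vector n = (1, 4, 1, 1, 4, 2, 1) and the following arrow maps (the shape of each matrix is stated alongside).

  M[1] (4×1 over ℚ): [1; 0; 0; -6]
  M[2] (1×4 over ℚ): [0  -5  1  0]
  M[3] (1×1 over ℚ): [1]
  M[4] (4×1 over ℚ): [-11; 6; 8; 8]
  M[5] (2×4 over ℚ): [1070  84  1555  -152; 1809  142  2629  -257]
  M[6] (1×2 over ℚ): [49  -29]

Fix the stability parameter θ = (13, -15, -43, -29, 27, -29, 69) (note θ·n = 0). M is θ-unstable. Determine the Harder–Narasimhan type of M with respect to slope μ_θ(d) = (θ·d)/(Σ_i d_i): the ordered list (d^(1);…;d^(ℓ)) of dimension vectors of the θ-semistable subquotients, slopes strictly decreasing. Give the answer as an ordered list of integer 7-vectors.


Via rank(M_{q-1}∘⋯∘M_p): M ≅ I[1,2], I[2,2]^2, I[2,7], I[5,5]^2, I[5,6].
μ_θ-semistable layers: μ^(1)=69; μ^(2)=27; μ^(3)=-1; μ^(4)=-15; μ^(5)=-29

((0, 0, 0, 0, 0, 0, 1); (0, 0, 0, 0, 2, 0, 0); (1, 1, 0, 0, 2, 2, 0); (0, 2, 0, 0, 0, 0, 0); (0, 1, 1, 1, 0, 0, 0))


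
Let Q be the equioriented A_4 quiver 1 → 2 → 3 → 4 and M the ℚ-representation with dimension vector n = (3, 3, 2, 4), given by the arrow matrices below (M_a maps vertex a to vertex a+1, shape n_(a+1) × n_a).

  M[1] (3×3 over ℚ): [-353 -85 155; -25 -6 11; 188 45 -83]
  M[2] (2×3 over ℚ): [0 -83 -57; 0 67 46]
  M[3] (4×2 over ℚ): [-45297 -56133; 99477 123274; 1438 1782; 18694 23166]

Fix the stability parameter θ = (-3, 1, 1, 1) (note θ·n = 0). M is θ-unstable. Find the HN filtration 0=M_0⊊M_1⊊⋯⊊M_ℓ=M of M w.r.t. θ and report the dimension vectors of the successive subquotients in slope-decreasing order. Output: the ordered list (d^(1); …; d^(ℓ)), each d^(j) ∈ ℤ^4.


Via rank(M_{q-1}∘⋯∘M_p): M ≅ I[1,2], I[1,4]^2, I[4,4]^2.
μ_θ-semistable layers: μ^(1)=1; μ^(2)=-3

((0, 3, 2, 4); (3, 0, 0, 0))


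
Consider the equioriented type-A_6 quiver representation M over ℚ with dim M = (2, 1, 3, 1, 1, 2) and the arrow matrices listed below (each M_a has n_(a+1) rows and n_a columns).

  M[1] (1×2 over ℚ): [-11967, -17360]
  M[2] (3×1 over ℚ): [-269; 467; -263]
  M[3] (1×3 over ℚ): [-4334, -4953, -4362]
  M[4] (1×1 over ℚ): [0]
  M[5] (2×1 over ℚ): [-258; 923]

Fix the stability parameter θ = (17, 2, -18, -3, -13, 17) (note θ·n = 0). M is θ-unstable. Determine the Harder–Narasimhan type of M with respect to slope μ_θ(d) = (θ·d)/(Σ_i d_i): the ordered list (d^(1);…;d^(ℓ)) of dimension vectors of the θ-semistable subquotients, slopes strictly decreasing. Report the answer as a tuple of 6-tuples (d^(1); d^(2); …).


Barcode: M ≅ I[1,1], I[1,4], I[3,3]^2, I[5,6], I[6,6]. HN layers by μ_θ (4 steps, strictly decreasing):
  μ^(1)=17; μ^(2)=-1/2; μ^(3)=-13; μ^(4)=-18

((1, 0, 0, 0, 0, 2); (1, 1, 1, 1, 0, 0); (0, 0, 0, 0, 1, 0); (0, 0, 2, 0, 0, 0))


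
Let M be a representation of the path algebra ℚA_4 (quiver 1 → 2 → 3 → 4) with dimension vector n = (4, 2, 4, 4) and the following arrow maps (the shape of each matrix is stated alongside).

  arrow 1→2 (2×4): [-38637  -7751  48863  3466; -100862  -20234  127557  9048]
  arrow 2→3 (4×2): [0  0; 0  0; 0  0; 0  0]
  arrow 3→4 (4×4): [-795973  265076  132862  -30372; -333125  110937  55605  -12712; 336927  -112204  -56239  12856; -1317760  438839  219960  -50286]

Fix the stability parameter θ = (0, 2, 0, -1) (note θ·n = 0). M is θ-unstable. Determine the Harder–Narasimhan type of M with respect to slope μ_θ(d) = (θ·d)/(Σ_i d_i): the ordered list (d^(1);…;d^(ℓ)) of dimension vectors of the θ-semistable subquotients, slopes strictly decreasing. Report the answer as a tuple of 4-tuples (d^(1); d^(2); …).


Via rank(M_{q-1}∘⋯∘M_p): M ≅ I[1,1]^2, I[1,2]^2, I[3,4]^4.
μ_θ-semistable layers: μ^(1)=2; μ^(2)=0; μ^(3)=-1/2

((0, 2, 0, 0); (4, 0, 0, 0); (0, 0, 4, 4))


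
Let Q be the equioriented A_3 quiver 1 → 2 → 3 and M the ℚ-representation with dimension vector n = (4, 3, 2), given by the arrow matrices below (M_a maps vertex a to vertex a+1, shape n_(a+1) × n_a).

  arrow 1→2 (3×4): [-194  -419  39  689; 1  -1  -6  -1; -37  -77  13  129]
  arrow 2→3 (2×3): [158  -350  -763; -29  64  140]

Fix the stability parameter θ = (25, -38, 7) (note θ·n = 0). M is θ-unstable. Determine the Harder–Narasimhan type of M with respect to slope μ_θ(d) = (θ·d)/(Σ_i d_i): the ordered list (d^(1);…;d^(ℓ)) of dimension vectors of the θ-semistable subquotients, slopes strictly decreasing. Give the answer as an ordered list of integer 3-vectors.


Barcode: M ≅ I[1,1], I[1,2], I[1,3]^2. HN layers by μ_θ (3 steps, strictly decreasing):
  μ^(1)=25; μ^(2)=7; μ^(3)=-13/2

((1, 0, 0); (0, 0, 2); (3, 3, 0))


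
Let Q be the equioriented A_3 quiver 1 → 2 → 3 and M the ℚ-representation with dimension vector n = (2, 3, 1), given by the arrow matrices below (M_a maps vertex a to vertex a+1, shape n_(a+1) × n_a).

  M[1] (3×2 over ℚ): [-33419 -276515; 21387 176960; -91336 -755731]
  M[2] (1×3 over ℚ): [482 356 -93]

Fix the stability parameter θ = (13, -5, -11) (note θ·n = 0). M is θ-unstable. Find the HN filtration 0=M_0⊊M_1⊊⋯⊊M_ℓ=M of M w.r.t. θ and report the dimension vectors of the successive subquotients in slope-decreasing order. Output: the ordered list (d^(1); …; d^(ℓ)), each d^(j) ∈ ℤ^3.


Barcode: M ≅ I[1,2], I[1,3], I[2,2]. HN layers by μ_θ (3 steps, strictly decreasing):
  μ^(1)=4; μ^(2)=-1; μ^(3)=-5

((1, 1, 0); (1, 1, 1); (0, 1, 0))


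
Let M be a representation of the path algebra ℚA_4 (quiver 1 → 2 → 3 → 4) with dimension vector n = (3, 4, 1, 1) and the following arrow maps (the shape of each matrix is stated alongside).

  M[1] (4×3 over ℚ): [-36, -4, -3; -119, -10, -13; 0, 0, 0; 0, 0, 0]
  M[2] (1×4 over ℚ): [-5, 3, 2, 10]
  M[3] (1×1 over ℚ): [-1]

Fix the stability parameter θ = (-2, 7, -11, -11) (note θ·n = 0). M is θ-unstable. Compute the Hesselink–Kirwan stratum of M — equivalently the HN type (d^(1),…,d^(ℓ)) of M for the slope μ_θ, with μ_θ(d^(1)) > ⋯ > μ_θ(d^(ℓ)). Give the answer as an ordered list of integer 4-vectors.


Via rank(M_{q-1}∘⋯∘M_p): M ≅ I[1,1], I[1,2], I[1,4], I[2,2]^2.
μ_θ-semistable layers: μ^(1)=7; μ^(2)=-2; μ^(3)=-17/4

((0, 3, 0, 0); (2, 0, 0, 0); (1, 1, 1, 1))


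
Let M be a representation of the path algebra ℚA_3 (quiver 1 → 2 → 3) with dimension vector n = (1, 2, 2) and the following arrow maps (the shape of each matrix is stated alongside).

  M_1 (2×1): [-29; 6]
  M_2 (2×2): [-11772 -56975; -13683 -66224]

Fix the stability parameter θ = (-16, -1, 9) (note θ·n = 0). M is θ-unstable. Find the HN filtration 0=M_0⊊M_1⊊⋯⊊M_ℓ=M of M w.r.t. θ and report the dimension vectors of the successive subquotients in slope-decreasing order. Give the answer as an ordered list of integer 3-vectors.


Interval decomposition of M: I[1,3], I[2,3].
HN type (ℓ=3): μ^(1)=9; μ^(2)=-1; μ^(3)=-16

((0, 0, 2); (0, 2, 0); (1, 0, 0))


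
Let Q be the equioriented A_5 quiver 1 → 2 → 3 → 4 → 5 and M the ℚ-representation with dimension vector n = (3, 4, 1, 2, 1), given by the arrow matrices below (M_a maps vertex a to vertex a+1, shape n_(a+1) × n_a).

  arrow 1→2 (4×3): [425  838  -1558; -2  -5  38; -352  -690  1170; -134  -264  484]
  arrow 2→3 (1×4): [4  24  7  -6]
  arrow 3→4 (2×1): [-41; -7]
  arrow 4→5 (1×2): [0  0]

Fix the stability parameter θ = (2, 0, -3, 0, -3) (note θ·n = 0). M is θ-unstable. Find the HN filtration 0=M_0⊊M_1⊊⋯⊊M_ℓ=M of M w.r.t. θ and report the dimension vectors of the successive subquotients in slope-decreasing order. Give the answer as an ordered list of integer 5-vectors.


Via rank(M_{q-1}∘⋯∘M_p): M ≅ I[1,2]^2, I[1,4], I[2,2], I[4,4], I[5,5].
μ_θ-semistable layers: μ^(1)=1; μ^(2)=0; μ^(3)=-1/3; μ^(4)=-3

((2, 2, 0, 0, 0); (0, 1, 0, 2, 0); (1, 1, 1, 0, 0); (0, 0, 0, 0, 1))


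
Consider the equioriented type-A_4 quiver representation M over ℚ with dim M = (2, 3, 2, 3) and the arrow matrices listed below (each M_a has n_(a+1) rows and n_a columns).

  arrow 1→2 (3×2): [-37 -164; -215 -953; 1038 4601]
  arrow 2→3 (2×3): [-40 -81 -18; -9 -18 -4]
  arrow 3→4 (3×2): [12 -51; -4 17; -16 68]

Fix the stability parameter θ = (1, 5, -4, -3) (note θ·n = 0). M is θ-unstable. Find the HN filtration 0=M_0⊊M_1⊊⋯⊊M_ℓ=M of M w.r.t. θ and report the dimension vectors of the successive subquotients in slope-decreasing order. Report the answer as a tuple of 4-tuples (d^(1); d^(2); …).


Interval decomposition of M: I[1,3], I[1,4], I[2,2], I[4,4]^2.
HN type (ℓ=4): μ^(1)=5; μ^(2)=2/3; μ^(3)=-1/4; μ^(4)=-3

((0, 1, 0, 0); (1, 1, 1, 0); (1, 1, 1, 1); (0, 0, 0, 2))


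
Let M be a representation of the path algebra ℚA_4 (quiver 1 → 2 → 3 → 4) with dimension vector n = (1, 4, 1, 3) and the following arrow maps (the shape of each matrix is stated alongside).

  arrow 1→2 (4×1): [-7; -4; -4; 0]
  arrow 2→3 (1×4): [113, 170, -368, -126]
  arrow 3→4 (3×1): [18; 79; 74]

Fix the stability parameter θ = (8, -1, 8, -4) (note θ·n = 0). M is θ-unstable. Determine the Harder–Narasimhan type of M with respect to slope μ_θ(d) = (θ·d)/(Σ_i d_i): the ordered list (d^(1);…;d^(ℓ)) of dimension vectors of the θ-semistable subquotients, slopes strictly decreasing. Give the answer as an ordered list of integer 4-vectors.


Interval decomposition of M: I[1,4], I[2,2]^3, I[4,4]^2.
HN type (ℓ=3): μ^(1)=11/4; μ^(2)=-1; μ^(3)=-4

((1, 1, 1, 1); (0, 3, 0, 0); (0, 0, 0, 2))


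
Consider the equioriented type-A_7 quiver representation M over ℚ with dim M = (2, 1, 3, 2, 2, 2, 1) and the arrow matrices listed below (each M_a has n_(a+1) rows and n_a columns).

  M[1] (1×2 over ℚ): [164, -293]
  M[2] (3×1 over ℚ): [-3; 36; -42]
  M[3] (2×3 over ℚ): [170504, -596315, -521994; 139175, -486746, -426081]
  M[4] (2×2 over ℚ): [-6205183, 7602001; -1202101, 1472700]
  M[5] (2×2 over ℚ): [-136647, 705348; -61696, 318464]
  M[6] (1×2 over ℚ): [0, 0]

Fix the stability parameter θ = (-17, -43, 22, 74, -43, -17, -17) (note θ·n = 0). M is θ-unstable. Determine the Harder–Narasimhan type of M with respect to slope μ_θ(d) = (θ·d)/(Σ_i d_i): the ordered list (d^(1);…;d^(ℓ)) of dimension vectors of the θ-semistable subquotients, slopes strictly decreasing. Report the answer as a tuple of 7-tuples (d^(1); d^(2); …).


Barcode: M ≅ I[1,1], I[1,6], I[3,3], I[3,5], I[6,6], I[7,7]. HN layers by μ_θ (5 steps, strictly decreasing):
  μ^(1)=22; μ^(2)=53/3; μ^(3)=9; μ^(4)=-17; μ^(5)=-30

((0, 0, 1, 0, 0, 0, 0); (0, 0, 1, 1, 1, 0, 0); (0, 0, 1, 1, 1, 1, 0); (1, 0, 0, 0, 0, 1, 1); (1, 1, 0, 0, 0, 0, 0))


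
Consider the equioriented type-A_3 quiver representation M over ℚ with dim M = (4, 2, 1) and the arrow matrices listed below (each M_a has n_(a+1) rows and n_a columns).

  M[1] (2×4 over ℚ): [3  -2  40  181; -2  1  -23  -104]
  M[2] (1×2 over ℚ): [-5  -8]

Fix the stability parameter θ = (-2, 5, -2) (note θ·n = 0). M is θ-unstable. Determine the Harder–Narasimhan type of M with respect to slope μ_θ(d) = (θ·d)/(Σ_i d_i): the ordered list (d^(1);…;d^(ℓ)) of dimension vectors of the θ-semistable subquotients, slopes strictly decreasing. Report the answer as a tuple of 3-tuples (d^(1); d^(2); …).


Barcode: M ≅ I[1,1]^2, I[1,2], I[1,3]. HN layers by μ_θ (3 steps, strictly decreasing):
  μ^(1)=5; μ^(2)=3/2; μ^(3)=-2

((0, 1, 0); (0, 1, 1); (4, 0, 0))


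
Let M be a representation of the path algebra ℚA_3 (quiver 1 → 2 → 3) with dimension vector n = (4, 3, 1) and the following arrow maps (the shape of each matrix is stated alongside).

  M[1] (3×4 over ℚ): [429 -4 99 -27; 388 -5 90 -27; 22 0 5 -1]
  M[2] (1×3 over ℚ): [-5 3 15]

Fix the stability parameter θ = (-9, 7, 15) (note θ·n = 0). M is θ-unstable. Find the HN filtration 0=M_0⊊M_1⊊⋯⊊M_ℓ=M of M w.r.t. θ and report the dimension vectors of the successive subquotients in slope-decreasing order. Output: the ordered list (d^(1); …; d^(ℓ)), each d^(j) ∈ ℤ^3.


Barcode: M ≅ I[1,1], I[1,2]^2, I[1,3]. HN layers by μ_θ (3 steps, strictly decreasing):
  μ^(1)=15; μ^(2)=7; μ^(3)=-9

((0, 0, 1); (0, 3, 0); (4, 0, 0))


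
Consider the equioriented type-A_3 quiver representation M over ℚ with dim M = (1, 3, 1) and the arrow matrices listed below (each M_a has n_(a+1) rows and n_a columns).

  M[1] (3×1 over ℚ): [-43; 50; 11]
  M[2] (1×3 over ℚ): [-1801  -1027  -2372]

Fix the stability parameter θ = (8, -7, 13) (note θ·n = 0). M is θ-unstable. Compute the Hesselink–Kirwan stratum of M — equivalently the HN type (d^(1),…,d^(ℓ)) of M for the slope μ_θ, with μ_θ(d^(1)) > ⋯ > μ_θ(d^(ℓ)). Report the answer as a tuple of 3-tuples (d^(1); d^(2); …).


Via rank(M_{q-1}∘⋯∘M_p): M ≅ I[1,3], I[2,2]^2.
μ_θ-semistable layers: μ^(1)=13; μ^(2)=1/2; μ^(3)=-7

((0, 0, 1); (1, 1, 0); (0, 2, 0))
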